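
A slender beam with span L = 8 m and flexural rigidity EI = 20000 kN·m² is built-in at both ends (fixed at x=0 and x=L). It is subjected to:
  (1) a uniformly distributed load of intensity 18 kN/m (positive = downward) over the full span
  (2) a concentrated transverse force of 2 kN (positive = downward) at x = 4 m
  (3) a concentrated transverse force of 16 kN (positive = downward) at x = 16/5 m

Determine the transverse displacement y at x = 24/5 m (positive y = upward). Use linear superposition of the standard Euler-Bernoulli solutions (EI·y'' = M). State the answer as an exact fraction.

y(24/5) = -313304/29296875 m

Load 1 — uniform load w=18 kN/m over full span:
  y_1 = -wx²(L-x)²/(24EI) = -18·(24/5)²·(8-(24/5))²/(24·20000) = -3456/390625 m
Load 2 — point force P=2 kN at a=4 m (b=L-a=4):
  y_2 = -Pa²(L-x)²(3bL-(3b+a)(L-x))/(6L³EI)  [x>a] = -2·4²·(8-(24/5))²·(3·4·8-(3·4+4)·(8-(24/5)))/(6·8³·20000) = -56/234375 m
Load 3 — point force P=16 kN at a=16/5 m (b=L-a=24/5):
  y_3 = -Pa²(L-x)²(3bL-(3b+a)(L-x))/(6L³EI)  [x>a] = -16·(16/5)²·(8-(24/5))²·(3·(24/5)·8-(3·(24/5)+(16/5))·(8-(24/5)))/(6·8³·20000) = -47104/29296875 m
Superposition: y = Σ y_i = -313304/29296875 m ≈ -0.010694 m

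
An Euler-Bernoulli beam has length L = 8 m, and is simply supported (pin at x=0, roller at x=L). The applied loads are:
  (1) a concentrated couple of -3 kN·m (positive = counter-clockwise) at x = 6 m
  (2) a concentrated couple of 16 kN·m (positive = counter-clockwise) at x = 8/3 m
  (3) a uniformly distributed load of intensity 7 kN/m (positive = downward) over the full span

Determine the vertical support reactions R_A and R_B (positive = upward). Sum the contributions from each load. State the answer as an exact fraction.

R_A = 237/8 kN, R_B = 211/8 kN

Load 1 — applied couple M₀=-3 kN·m at a=6 m (b=L-a=2):
  R_A = M₀/L = (-3)/8 = -3/8 kN
  R_B = -M₀/L = -(-3)/8 = 3/8 kN
Load 2 — applied couple M₀=16 kN·m at a=8/3 m (b=L-a=16/3):
  R_A = M₀/L = 16/8 = 2 kN
  R_B = -M₀/L = -16/8 = -2 kN
Load 3 — uniform load w=7 kN/m over full span:
  R_A = wL/2 = 7·8/2 = 28 kN
  R_B = wL/2 = 7·8/2 = 28 kN
Superposition: R_A = 237/8 kN, R_B = 211/8 kN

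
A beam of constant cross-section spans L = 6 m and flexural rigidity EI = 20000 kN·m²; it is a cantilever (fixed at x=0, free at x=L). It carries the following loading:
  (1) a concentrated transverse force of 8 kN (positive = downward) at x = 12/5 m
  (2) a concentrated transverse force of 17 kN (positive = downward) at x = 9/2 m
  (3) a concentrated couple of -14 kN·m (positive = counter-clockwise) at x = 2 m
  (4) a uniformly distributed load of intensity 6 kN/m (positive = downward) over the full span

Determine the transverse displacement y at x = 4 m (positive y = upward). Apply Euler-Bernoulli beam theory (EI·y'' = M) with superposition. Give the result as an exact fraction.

Load 1 — point force P=8 kN at a=12/5 m (b=L-a=18/5):
  y_1 = -Pa²(3x-a)/(6EI)  [x>a] = -8·(12/5)²·(3·4-(12/5))/(6·20000) = -288/78125 m
Load 2 — point force P=17 kN at a=9/2 m (b=L-a=3/2):
  y_2 = -Px²(3a-x)/(6EI)  [x≤a] = -17·4²·(3·(9/2)-4)/(6·20000) = -323/15000 m
Load 3 — applied couple M₀=-14 kN·m at a=2 m (b=L-a=4):
  y_3 = M₀a(2x-a)/(2EI)  [x>a] = (-14)·2·(2·4-2)/(2·20000) = -21/5000 m
Load 4 — uniform load w=6 kN/m over full span:
  y_4 = -wx²(x²-4Lx+6L²)/(24EI) = -6·4²·(4²-4·6·4+6·6²)/(24·20000) = -17/625 m
Superposition: y = Σ y_i = -53081/937500 m ≈ -0.056620 m

y(4) = -53081/937500 m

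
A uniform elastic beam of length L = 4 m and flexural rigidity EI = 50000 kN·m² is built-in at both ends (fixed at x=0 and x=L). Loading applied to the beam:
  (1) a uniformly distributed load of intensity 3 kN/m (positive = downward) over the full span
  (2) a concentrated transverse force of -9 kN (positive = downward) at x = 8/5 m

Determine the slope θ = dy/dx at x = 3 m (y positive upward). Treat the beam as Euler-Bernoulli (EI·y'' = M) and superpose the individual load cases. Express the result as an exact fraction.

Load 1 — uniform load w=3 kN/m over full span:
  θ_1 = -wx(L-x)(L-2x)/(12EI) = -3·3·(4-3)·(4-2·3)/(12·50000) = 3/100000 rad
Load 2 — point force P=-9 kN at a=8/5 m (b=L-a=12/5):
  θ_2 = Pa²(L-x)(2bL-(3b+a)(L-x))/(2L³EI)  [x>a] = (-9)·(8/5)²·(4-3)·(2·(12/5)·4-(3·(12/5)+(8/5))·(4-3))/(2·4³·50000) = -117/3125000 rad
Superposition: θ = Σ θ_i = -93/12500000 rad ≈ -0.000007 rad

θ(3) = -93/12500000 rad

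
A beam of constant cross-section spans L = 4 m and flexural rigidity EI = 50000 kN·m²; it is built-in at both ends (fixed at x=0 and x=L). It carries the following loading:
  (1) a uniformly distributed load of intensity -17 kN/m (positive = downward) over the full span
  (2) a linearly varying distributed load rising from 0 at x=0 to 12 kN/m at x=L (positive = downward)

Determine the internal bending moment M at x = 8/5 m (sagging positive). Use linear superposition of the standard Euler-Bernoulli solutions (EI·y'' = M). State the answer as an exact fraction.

Load 1 — uniform load w=-17 kN/m over full span:
  M_1 = wLx/2 - wL²/12 - wx²/2 = (-17)·4·(8/5)/2 - (-17)·4²/12 - (-17)·(8/5)²/2 = -748/75 kN·m
Load 2 — triangular load w₀=12 kN/m (0→w₀ over full span):
  M_2 = 3w₀Lx/20 - w₀L²/30 - w₀x³/(6L) = 3·12·4·(8/5)/20 - 12·4²/30 - 12·(8/5)³/(6·4) = 384/125 kN·m
Superposition: M = Σ M_i = -2588/375 kN·m ≈ -6.901333 kN·m

M(8/5) = -2588/375 kN·m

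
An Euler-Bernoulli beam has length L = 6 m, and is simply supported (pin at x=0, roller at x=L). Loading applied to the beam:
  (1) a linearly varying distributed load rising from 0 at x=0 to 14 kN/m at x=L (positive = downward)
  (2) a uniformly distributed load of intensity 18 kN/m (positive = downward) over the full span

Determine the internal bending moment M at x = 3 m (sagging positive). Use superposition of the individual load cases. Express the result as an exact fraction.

M(3) = 225/2 kN·m

Load 1 — triangular load w₀=14 kN/m (0→w₀ over full span):
  M_1 = w₀Lx/6 - w₀x³/(6L) = 14·6·3/6 - 14·3³/(6·6) = 63/2 kN·m
Load 2 — uniform load w=18 kN/m over full span:
  M_2 = wx(L-x)/2 = 18·3·(6-3)/2 = 81 kN·m
Superposition: M = Σ M_i = 225/2 kN·m ≈ 112.500000 kN·m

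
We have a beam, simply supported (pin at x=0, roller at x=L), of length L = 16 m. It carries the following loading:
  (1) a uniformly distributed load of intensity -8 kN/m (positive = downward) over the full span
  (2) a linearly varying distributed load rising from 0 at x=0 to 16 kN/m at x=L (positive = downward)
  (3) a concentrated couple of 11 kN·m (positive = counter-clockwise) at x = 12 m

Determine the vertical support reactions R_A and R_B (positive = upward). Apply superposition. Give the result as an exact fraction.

R_A = -991/48 kN, R_B = 991/48 kN

Load 1 — uniform load w=-8 kN/m over full span:
  R_A = wL/2 = (-8)·16/2 = -64 kN
  R_B = wL/2 = (-8)·16/2 = -64 kN
Load 2 — triangular load w₀=16 kN/m (0→w₀ over full span):
  R_A = w₀L/6 = 16·16/6 = 128/3 kN
  R_B = w₀L/3 = 16·16/3 = 256/3 kN
Load 3 — applied couple M₀=11 kN·m at a=12 m (b=L-a=4):
  R_A = M₀/L = 11/16 kN
  R_B = -M₀/L = -11/16 kN
Superposition: R_A = -991/48 kN, R_B = 991/48 kN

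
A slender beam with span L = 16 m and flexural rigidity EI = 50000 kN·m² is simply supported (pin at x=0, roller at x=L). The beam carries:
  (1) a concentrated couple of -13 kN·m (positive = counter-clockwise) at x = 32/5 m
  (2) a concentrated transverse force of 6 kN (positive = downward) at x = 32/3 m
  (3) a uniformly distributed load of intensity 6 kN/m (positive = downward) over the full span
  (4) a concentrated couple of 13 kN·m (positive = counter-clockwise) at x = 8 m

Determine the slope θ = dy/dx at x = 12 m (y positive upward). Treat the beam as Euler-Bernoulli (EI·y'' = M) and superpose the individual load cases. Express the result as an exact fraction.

Load 1 — applied couple M₀=-13 kN·m at a=32/5 m (b=L-a=48/5):
  θ_1 = (M₀x²/(2L)-M₀(x-a)+C₁)/EI  [x>a] with C₁=M₀(3b²-L²)/(6L)=-208/75 = ((-13)·12²/(2·16)-(-13)·(12-(32/5))+(-208/75))/50000 = 1729/7500000 rad
Load 2 — point force P=6 kN at a=32/3 m (b=L-a=16/3):
  θ_2 = -Pa(2L²-6Lx+3x²+a²)/(6LEI)  [x>a] = -6·(32/3)·(2·16²-6·16·12+3·12²+(32/3)²)/(6·16·50000) = 106/84375 rad
Load 3 — uniform load w=6 kN/m over full span:
  θ_3 = -w(L³-6Lx²+4x³)/(24EI) = -6·(16³-6·16·12²+4·12³)/(24·50000) = 44/3125 rad
Load 4 — applied couple M₀=13 kN·m at a=8 m (b=L-a=8):
  θ_4 = (M₀x²/(2L)-M₀(x-a)+C₁)/EI  [x>a] with C₁=M₀(3b²-L²)/(6L)=-26/3 = (13·12²/(2·16)-13·(12-8)+(-26/3))/50000 = -13/300000 rad
Superposition: θ = Σ θ_i = 261959/16875000 rad ≈ 0.015523 rad

θ(12) = 261959/16875000 rad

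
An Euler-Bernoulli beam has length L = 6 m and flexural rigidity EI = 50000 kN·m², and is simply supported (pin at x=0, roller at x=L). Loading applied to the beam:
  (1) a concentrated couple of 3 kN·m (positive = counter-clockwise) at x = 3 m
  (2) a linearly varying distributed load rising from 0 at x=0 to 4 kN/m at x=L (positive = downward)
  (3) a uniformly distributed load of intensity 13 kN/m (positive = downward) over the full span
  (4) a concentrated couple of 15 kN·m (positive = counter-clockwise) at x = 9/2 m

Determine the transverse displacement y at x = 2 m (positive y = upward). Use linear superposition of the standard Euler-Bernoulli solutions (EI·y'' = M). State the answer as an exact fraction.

y(2) = -17351/3600000 m

Load 1 — applied couple M₀=3 kN·m at a=3 m (b=L-a=3):
  y_1 = (M₀x³/(6L)+C₁x)/EI  [x≤a] with C₁=M₀(3b²-L²)/(6L)=-3/4 = (3·2³/(6·6)+(-3/4)·2)/50000 = -1/60000 m
Load 2 — triangular load w₀=4 kN/m (0→w₀ over full span):
  y_2 = -w₀x(7L⁴-10L²x²+3x⁴)/(360LEI) = -4·2·(7·6⁴-10·6²·2²+3·2⁴)/(360·6·50000) = -16/28125 m
Load 3 — uniform load w=13 kN/m over full span:
  y_3 = -wx(L³-2Lx²+x³)/(24EI) = -13·2·(6³-2·6·2²+2³)/(24·50000) = -143/37500 m
Load 4 — applied couple M₀=15 kN·m at a=9/2 m (b=L-a=3/2):
  y_4 = (M₀x³/(6L)+C₁x)/EI  [x≤a] with C₁=M₀(3b²-L²)/(6L)=-195/16 = (15·2³/(6·6)+(-195/16)·2)/50000 = -101/240000 m
Superposition: y = Σ y_i = -17351/3600000 m ≈ -0.004820 m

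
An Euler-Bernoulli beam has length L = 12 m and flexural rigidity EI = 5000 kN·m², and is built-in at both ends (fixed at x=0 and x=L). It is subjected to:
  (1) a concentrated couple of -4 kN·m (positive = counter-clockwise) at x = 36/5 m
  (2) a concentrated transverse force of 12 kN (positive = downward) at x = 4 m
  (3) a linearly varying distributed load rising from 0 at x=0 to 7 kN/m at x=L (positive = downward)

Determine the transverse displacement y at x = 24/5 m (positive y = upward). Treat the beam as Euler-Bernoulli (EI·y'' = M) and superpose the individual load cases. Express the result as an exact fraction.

y(24/5) = -477072/9765625 m

Load 1 — applied couple M₀=-4 kN·m at a=36/5 m (b=L-a=24/5):
  y_1 = (R_Ax³/6 - M_Ax²/2)/EI  [x≤a] with R_A=-12/25, M_A=-32/25 = ((-12/25)·(24/5)³/6 - (-32/25)·(24/5)²/2)/5000 = 2304/1953125 m
Load 2 — point force P=12 kN at a=4 m (b=L-a=8):
  y_2 = -Pa²(L-x)²(3bL-(3b+a)(L-x))/(6L³EI)  [x>a] = -12·4²·(12-(24/5))²·(3·8·12-(3·8+4)·(12-(24/5)))/(6·12³·5000) = -1296/78125 m
Load 3 — triangular load w₀=7 kN/m (0→w₀ over full span):
  y_3 = -w₀x²(L-x)²(x+2L)/(120LEI) = -7·(24/5)²·(12-(24/5))²·((24/5)+2·12)/(120·12·5000) = -326592/9765625 m
Superposition: y = Σ y_i = -477072/9765625 m ≈ -0.048852 m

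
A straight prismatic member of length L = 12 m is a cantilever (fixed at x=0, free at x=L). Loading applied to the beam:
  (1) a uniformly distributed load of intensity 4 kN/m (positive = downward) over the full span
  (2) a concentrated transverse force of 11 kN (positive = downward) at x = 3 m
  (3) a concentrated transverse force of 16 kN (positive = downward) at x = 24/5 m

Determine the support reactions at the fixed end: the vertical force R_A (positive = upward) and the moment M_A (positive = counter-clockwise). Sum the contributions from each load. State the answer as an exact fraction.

Load 1 — uniform load w=4 kN/m over full span:
  R_A = wL = 4·12 = 48 kN
  M_A = wL²/2 = 4·12²/2 = 288 kN·m
Load 2 — point force P=11 kN at a=3 m (b=L-a=9):
  R_A = P = 11 kN
  M_A = Pa = 11·3 = 33 kN·m
Load 3 — point force P=16 kN at a=24/5 m (b=L-a=36/5):
  R_A = P = 16 kN
  M_A = Pa = 16·(24/5) = 384/5 kN·m
Superposition: R_A = 75 kN, M_A = 1989/5 kN·m

R_A = 75 kN, M_A = 1989/5 kN·m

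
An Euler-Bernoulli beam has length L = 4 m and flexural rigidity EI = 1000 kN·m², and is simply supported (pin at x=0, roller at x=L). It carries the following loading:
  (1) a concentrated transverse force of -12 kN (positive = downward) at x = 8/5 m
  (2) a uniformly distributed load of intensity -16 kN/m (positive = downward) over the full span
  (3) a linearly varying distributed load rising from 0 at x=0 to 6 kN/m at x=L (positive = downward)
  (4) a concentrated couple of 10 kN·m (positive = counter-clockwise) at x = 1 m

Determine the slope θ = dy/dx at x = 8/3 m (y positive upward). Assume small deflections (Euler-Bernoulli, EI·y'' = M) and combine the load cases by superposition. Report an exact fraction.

θ(8/3) = -359477/13500000 rad

Load 1 — point force P=-12 kN at a=8/5 m (b=L-a=12/5):
  θ_1 = -Pa(2L²-6Lx+3x²+a²)/(6LEI)  [x>a] = -(-12)·(8/5)·(2·4²-6·4·(8/3)+3·(8/3)²+(8/5)²)/(6·4·1000) = -304/46875 rad
Load 2 — uniform load w=-16 kN/m over full span:
  θ_2 = -w(L³-6Lx²+4x³)/(24EI) = -(-16)·(4³-6·4·(8/3)²+4·(8/3)³)/(24·1000) = -208/10125 rad
Load 3 — triangular load w₀=6 kN/m (0→w₀ over full span):
  θ_3 = -w₀(7L⁴-30L²x²+15x⁴)/(360LEI) = -6·(7·4⁴-30·4²·(8/3)²+15·(8/3)⁴)/(360·4·1000) = 182/50625 rad
Load 4 — applied couple M₀=10 kN·m at a=1 m (b=L-a=3):
  θ_4 = (M₀x²/(2L)-M₀(x-a)+C₁)/EI  [x>a] with C₁=M₀(3b²-L²)/(6L)=55/12 = (10·(8/3)²/(2·4)-10·((8/3)-1)+(55/12))/1000 = -23/7200 rad
Superposition: θ = Σ θ_i = -359477/13500000 rad ≈ -0.026628 rad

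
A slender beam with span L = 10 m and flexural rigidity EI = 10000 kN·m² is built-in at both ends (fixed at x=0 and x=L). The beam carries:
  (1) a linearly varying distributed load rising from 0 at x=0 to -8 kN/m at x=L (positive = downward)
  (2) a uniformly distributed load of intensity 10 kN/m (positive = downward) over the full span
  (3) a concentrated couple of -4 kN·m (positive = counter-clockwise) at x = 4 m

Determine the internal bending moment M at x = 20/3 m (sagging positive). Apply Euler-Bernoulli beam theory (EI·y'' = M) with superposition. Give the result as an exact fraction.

Load 1 — triangular load w₀=-8 kN/m (0→w₀ over full span):
  M_1 = 3w₀Lx/20 - w₀L²/30 - w₀x³/(6L) = 3·(-8)·10·(20/3)/20 - (-8)·10²/30 - (-8)·(20/3)³/(6·10) = -1120/81 kN·m
Load 2 — uniform load w=10 kN/m over full span:
  M_2 = wLx/2 - wL²/12 - wx²/2 = 10·10·(20/3)/2 - 10·10²/12 - 10·(20/3)²/2 = 250/9 kN·m
Load 3 — applied couple M₀=-4 kN·m at a=4 m (b=L-a=6):
  M_3 = R_Ax - M_A - M₀  [x>a] with R_A=-72/125, M_A=-12/25 = (-72/125)·(20/3) - (-12/25) - (-4) = 16/25 kN·m
Superposition: M = Σ M_i = 29546/2025 kN·m ≈ 14.590617 kN·m

M(20/3) = 29546/2025 kN·m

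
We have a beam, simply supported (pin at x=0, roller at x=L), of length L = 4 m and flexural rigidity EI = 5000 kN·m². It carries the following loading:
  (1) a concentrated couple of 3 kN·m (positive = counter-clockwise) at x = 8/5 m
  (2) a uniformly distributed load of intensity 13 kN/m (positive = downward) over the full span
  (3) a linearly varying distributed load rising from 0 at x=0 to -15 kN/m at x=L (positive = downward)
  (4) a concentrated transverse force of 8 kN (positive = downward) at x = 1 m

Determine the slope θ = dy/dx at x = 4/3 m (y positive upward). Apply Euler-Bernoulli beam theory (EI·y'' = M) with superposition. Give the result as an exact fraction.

θ(4/3) = -15601/10125000 rad

Load 1 — applied couple M₀=3 kN·m at a=8/5 m (b=L-a=12/5):
  θ_1 = (M₀x²/(2L)+C₁)/EI  [x≤a] with C₁=M₀(3b²-L²)/(6L)=4/25 = (3·(4/3)²/(2·4)+(4/25))/5000 = 31/187500 rad
Load 2 — uniform load w=13 kN/m over full span:
  θ_2 = -w(L³-6Lx²+4x³)/(24EI) = -13·(4³-6·4·(4/3)²+4·(4/3)³)/(24·5000) = -169/50625 rad
Load 3 — triangular load w₀=-15 kN/m (0→w₀ over full span):
  θ_3 = -w₀(7L⁴-30L²x²+15x⁴)/(360LEI) = -(-15)·(7·4⁴-30·4²·(4/3)²+15·(4/3)⁴)/(360·4·5000) = 104/50625 rad
Load 4 — point force P=8 kN at a=1 m (b=L-a=3):
  θ_4 = -Pa(2L²-6Lx+3x²+a²)/(6LEI)  [x>a] = -8·1·(2·4²-6·4·(4/3)+3·(4/3)²+1²)/(6·4·5000) = -19/45000 rad
Superposition: θ = Σ θ_i = -15601/10125000 rad ≈ -0.001541 rad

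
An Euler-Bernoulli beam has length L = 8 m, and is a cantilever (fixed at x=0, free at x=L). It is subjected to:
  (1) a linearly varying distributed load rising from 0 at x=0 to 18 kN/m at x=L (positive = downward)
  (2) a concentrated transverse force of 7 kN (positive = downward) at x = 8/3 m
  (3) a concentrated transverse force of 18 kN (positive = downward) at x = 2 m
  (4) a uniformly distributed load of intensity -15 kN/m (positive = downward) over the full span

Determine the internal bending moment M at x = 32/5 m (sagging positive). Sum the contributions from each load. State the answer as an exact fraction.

Load 1 — triangular load w₀=18 kN/m (0→w₀ over full span):
  M_1 = w₀Lx/2 - w₀L²/3 - w₀x³/(6L) = 18·8·(32/5)/2 - 18·8²/3 - 18·(32/5)³/(6·8) = -2688/125 kN·m
Load 2 — point force P=7 kN at a=8/3 m (b=L-a=16/3):
  M_2 = 0  [x>a] = 0 kN·m
Load 3 — point force P=18 kN at a=2 m (b=L-a=6):
  M_3 = 0  [x>a] = 0 kN·m
Load 4 — uniform load w=-15 kN/m over full span:
  M_4 = -w(L-x)²/2 = -(-15)·(8-(32/5))²/2 = 96/5 kN·m
Superposition: M = Σ M_i = -288/125 kN·m ≈ -2.304000 kN·m

M(32/5) = -288/125 kN·m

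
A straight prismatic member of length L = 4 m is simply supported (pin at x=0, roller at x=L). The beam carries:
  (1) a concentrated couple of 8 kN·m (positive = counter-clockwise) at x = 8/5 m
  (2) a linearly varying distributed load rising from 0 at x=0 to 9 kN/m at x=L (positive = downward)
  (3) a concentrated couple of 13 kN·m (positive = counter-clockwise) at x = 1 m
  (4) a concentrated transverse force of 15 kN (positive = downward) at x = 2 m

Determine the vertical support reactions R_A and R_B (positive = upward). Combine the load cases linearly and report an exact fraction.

R_A = 75/4 kN, R_B = 57/4 kN

Load 1 — applied couple M₀=8 kN·m at a=8/5 m (b=L-a=12/5):
  R_A = M₀/L = 8/4 = 2 kN
  R_B = -M₀/L = -8/4 = -2 kN
Load 2 — triangular load w₀=9 kN/m (0→w₀ over full span):
  R_A = w₀L/6 = 9·4/6 = 6 kN
  R_B = w₀L/3 = 9·4/3 = 12 kN
Load 3 — applied couple M₀=13 kN·m at a=1 m (b=L-a=3):
  R_A = M₀/L = 13/4 kN
  R_B = -M₀/L = -13/4 kN
Load 4 — point force P=15 kN at a=2 m (b=L-a=2):
  R_A = Pb/L = 15·2/4 = 15/2 kN
  R_B = Pa/L = 15·2/4 = 15/2 kN
Superposition: R_A = 75/4 kN, R_B = 57/4 kN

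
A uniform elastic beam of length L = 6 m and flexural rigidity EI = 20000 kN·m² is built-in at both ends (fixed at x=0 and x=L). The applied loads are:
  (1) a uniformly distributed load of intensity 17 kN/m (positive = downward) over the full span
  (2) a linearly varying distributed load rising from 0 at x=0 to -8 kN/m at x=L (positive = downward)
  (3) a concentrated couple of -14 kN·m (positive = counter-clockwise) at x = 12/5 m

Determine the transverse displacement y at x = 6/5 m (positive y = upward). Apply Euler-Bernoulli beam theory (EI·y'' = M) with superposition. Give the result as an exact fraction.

y(6/5) = -71847/78125000 m

Load 1 — uniform load w=17 kN/m over full span:
  y_1 = -wx²(L-x)²/(24EI) = -17·(6/5)²·(6-(6/5))²/(24·20000) = -459/390625 m
Load 2 — triangular load w₀=-8 kN/m (0→w₀ over full span):
  y_2 = -w₀x²(L-x)²(x+2L)/(120LEI) = -(-8)·(6/5)²·(6-(6/5))²·((6/5)+2·6)/(120·6·20000) = 2376/9765625 m
Load 3 — applied couple M₀=-14 kN·m at a=12/5 m (b=L-a=18/5):
  y_3 = (R_Ax³/6 - M_Ax²/2)/EI  [x≤a] with R_A=-84/25, M_A=-42/25 = ((-84/25)·(6/5)³/6 - (-42/25)·(6/5)²/2)/20000 = 189/15625000 m
Superposition: y = Σ y_i = -71847/78125000 m ≈ -0.000920 m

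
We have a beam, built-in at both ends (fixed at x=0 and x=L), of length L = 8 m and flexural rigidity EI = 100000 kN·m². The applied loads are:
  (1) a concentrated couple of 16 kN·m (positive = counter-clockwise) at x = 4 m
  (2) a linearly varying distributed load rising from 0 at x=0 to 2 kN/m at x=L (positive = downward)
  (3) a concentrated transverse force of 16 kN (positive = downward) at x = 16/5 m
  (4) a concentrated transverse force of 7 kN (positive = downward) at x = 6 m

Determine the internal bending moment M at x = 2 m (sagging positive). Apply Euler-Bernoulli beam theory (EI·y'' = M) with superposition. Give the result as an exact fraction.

Load 1 — applied couple M₀=16 kN·m at a=4 m (b=L-a=4):
  M_1 = R_Ax - M_A  [x≤a] with R_A=3, M_A=4 = 3·2 - 4 = 2 kN·m
Load 2 — triangular load w₀=2 kN/m (0→w₀ over full span):
  M_2 = 3w₀Lx/20 - w₀L²/30 - w₀x³/(6L) = 3·2·8·2/20 - 2·8²/30 - 2·2³/(6·8) = 1/5 kN·m
Load 3 — point force P=16 kN at a=16/5 m (b=L-a=24/5):
  M_3 = Pb²(3a+b)x/L³ - Pab²/L²  [x≤a] = 16·(24/5)²·(3·(16/5)+(24/5))·2/8³ - 16·(16/5)·(24/5)²/8² = 288/125 kN·m
Load 4 — point force P=7 kN at a=6 m (b=L-a=2):
  M_4 = Pb²(3a+b)x/L³ - Pab²/L²  [x≤a] = 7·2²·(3·6+2)·2/8³ - 7·6·2²/8² = -7/16 kN·m
Superposition: M = Σ M_i = 8133/2000 kN·m ≈ 4.066500 kN·m

M(2) = 8133/2000 kN·m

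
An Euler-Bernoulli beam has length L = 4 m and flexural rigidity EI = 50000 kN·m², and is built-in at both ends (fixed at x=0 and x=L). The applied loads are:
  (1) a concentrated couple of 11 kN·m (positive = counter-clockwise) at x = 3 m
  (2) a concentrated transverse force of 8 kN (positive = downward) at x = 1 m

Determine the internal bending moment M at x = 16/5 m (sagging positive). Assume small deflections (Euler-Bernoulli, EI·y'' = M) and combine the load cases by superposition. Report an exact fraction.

Load 1 — applied couple M₀=11 kN·m at a=3 m (b=L-a=1):
  M_1 = R_Ax - M_A - M₀  [x>a] with R_A=99/32, M_A=55/16 = (99/32)·(16/5) - (55/16) - 11 = -363/80 kN·m
Load 2 — point force P=8 kN at a=1 m (b=L-a=3):
  M_2 = Pa²(a+3b)(L-x)/L³ - Pa²b/L²  [x>a] = 8·1²·(1+3·3)·(4-(16/5))/4³ - 8·1²·3/4² = -1/2 kN·m
Superposition: M = Σ M_i = -403/80 kN·m ≈ -5.037500 kN·m

M(16/5) = -403/80 kN·m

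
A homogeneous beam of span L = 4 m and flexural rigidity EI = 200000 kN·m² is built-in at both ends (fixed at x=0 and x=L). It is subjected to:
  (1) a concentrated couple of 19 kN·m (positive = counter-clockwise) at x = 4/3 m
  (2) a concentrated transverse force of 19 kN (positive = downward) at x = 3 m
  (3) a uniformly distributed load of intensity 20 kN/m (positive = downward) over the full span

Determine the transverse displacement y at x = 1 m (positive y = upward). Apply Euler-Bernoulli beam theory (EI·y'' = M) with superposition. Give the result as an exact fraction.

Load 1 — applied couple M₀=19 kN·m at a=4/3 m (b=L-a=8/3):
  y_1 = (R_Ax³/6 - M_Ax²/2)/EI  [x≤a] with R_A=19/3, M_A=0 = ((19/3)·1³/6 - 0·1²/2)/200000 = 19/3600000 m
Load 2 — point force P=19 kN at a=3 m (b=L-a=1):
  y_2 = -Pb²x²(3aL-(3a+b)x)/(6L³EI)  [x≤a] = -19·1²·1²·(3·3·4-(3·3+1)·1)/(6·4³·200000) = -247/38400000 m
Load 3 — uniform load w=20 kN/m over full span:
  y_3 = -wx²(L-x)²/(24EI) = -20·1²·(4-1)²/(24·200000) = -3/80000 m
Superposition: y = Σ y_i = -4453/115200000 m ≈ -0.000039 m

y(1) = -4453/115200000 m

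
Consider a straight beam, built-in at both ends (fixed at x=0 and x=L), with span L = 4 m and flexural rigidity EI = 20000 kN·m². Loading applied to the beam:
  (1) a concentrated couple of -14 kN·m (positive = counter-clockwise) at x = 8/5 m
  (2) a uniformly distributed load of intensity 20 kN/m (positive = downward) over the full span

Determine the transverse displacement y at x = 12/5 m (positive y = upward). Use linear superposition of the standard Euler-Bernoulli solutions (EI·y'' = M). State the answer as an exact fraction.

Load 1 — applied couple M₀=-14 kN·m at a=8/5 m (b=L-a=12/5):
  y_1 = (R_Ax³/6 - M_Ax²/2 - M₀(x-a)²/2)/EI  [x>a] with R_A=-126/25, M_A=-42/25 = ((-126/25)·(12/5)³/6 - (-42/25)·(12/5)²/2 - (-14)·((12/5)-(8/5))²/2)/20000 = -224/1953125 m
Load 2 — uniform load w=20 kN/m over full span:
  y_2 = -wx²(L-x)²/(24EI) = -20·(12/5)²·(4-(12/5))²/(24·20000) = -48/78125 m
Superposition: y = Σ y_i = -1424/1953125 m ≈ -0.000729 m

y(12/5) = -1424/1953125 m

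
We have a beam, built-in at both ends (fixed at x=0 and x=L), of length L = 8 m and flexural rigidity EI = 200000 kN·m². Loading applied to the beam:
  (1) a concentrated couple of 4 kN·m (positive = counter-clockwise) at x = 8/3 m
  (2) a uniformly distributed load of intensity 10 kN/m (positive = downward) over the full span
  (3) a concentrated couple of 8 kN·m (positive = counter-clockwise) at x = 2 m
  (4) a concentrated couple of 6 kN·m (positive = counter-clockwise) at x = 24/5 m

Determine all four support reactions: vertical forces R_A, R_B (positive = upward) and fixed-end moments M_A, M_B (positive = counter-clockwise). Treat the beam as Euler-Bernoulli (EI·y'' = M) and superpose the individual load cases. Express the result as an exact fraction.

R_A = 25723/600 kN, M_A = 8063/150 kN·m, R_B = 22277/600 kN, M_B = -2439/50 kN·m

Load 1 — applied couple M₀=4 kN·m at a=8/3 m (b=L-a=16/3):
  R_A = 6M₀ab/L³ = 6·4·(8/3)·(16/3)/8³ = 2/3 kN
  M_A = M₀b(2a-b)/L² = 4·(16/3)·(2·(8/3)-(16/3))/8² = 0 kN·m
  R_B = -6M₀ab/L³ = -6·4·(8/3)·(16/3)/8³ = -2/3 kN
  M_B = M₀a(2b-a)/L² = 4·(8/3)·(2·(16/3)-(8/3))/8² = 4/3 kN·m
Load 2 — uniform load w=10 kN/m over full span:
  R_A = wL/2 = 10·8/2 = 40 kN
  M_A = wL²/12 = 10·8²/12 = 160/3 kN·m
  R_B = wL/2 = 10·8/2 = 40 kN
  M_B = -wL²/12 = -10·8²/12 = -160/3 kN·m
Load 3 — applied couple M₀=8 kN·m at a=2 m (b=L-a=6):
  R_A = 6M₀ab/L³ = 6·8·2·6/8³ = 9/8 kN
  M_A = M₀b(2a-b)/L² = 8·6·(2·2-6)/8² = -3/2 kN·m
  R_B = -6M₀ab/L³ = -6·8·2·6/8³ = -9/8 kN
  M_B = M₀a(2b-a)/L² = 8·2·(2·6-2)/8² = 5/2 kN·m
Load 4 — applied couple M₀=6 kN·m at a=24/5 m (b=L-a=16/5):
  R_A = 6M₀ab/L³ = 6·6·(24/5)·(16/5)/8³ = 27/25 kN
  M_A = M₀b(2a-b)/L² = 6·(16/5)·(2·(24/5)-(16/5))/8² = 48/25 kN·m
  R_B = -6M₀ab/L³ = -6·6·(24/5)·(16/5)/8³ = -27/25 kN
  M_B = M₀a(2b-a)/L² = 6·(24/5)·(2·(16/5)-(24/5))/8² = 18/25 kN·m
Superposition: R_A = 25723/600 kN, M_A = 8063/150 kN·m, R_B = 22277/600 kN, M_B = -2439/50 kN·m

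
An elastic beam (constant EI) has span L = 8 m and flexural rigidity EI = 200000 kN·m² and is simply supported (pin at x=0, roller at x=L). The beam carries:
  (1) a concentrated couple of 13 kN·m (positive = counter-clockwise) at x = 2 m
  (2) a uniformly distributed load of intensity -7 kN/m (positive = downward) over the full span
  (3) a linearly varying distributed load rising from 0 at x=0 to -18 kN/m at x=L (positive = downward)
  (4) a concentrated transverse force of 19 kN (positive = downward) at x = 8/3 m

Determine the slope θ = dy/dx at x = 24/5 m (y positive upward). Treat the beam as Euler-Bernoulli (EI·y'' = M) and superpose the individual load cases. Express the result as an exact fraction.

Load 1 — applied couple M₀=13 kN·m at a=2 m (b=L-a=6):
  θ_1 = (M₀x²/(2L)-M₀(x-a)+C₁)/EI  [x>a] with C₁=M₀(3b²-L²)/(6L)=143/12 = (13·(24/5)²/(2·8)-13·((24/5)-2)+(143/12))/200000 = -1729/60000000 rad
Load 2 — uniform load w=-7 kN/m over full span:
  θ_2 = -w(L³-6Lx²+4x³)/(24EI) = -(-7)·(8³-6·8·(24/5)²+4·(24/5)³)/(24·200000) = -259/1171875 rad
Load 3 — triangular load w₀=-18 kN/m (0→w₀ over full span):
  θ_3 = -w₀(7L⁴-30L²x²+15x⁴)/(360LEI) = -(-18)·(7·8⁴-30·8²·(24/5)²+15·(24/5)⁴)/(360·8·200000) = -464/1953125 rad
Load 4 — point force P=19 kN at a=8/3 m (b=L-a=16/3):
  θ_4 = -Pa(2L²-6Lx+3x²+a²)/(6LEI)  [x>a] = -19·(8/3)·(2·8²-6·8·(24/5)+3·(24/5)²+(8/3)²)/(6·8·200000) = 874/6328125 rad
Superposition: θ = Σ θ_i = -14146019/40500000000 rad ≈ -0.000349 rad

θ(24/5) = -14146019/40500000000 rad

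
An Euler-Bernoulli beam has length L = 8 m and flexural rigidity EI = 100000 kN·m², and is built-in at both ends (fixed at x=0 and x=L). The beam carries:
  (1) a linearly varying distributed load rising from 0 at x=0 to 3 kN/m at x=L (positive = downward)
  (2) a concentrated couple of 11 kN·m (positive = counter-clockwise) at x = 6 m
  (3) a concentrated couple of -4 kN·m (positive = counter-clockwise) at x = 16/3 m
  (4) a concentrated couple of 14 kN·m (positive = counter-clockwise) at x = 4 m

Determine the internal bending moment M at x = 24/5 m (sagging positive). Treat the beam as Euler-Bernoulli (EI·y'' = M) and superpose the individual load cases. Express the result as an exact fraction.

Load 1 — triangular load w₀=3 kN/m (0→w₀ over full span):
  M_1 = 3w₀Lx/20 - w₀L²/30 - w₀x³/(6L) = 3·3·8·(24/5)/20 - 3·8²/30 - 3·(24/5)³/(6·8) = 496/125 kN·m
Load 2 — applied couple M₀=11 kN·m at a=6 m (b=L-a=2):
  M_2 = R_Ax - M_A  [x≤a] with R_A=99/64, M_A=55/16 = (99/64)·(24/5) - (55/16) = 319/80 kN·m
Load 3 — applied couple M₀=-4 kN·m at a=16/3 m (b=L-a=8/3):
  M_3 = R_Ax - M_A  [x≤a] with R_A=-2/3, M_A=-4/3 = (-2/3)·(24/5) - (-4/3) = -28/15 kN·m
Load 4 — applied couple M₀=14 kN·m at a=4 m (b=L-a=4):
  M_4 = R_Ax - M_A - M₀  [x>a] with R_A=21/8, M_A=7/2 = (21/8)·(24/5) - (7/2) - 14 = -49/10 kN·m
Superposition: M = Σ M_i = 7133/6000 kN·m ≈ 1.188833 kN·m

M(24/5) = 7133/6000 kN·m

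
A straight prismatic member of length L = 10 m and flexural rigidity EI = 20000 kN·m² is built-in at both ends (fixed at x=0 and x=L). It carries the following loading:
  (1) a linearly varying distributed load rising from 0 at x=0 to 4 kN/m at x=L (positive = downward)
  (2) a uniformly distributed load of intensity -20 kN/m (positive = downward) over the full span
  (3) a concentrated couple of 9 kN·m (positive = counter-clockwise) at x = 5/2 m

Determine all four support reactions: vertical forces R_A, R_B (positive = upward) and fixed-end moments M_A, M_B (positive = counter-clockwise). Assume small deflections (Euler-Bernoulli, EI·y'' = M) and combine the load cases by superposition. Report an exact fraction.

R_A = -7439/80 kN, M_A = -7441/48 kN·m, R_B = -6961/80 kN, M_B = 7175/48 kN·m

Load 1 — triangular load w₀=4 kN/m (0→w₀ over full span):
  R_A = 3w₀L/20 = 3·4·10/20 = 6 kN
  M_A = w₀L²/30 = 4·10²/30 = 40/3 kN·m
  R_B = 7w₀L/20 = 7·4·10/20 = 14 kN
  M_B = -w₀L²/20 = -4·10²/20 = -20 kN·m
Load 2 — uniform load w=-20 kN/m over full span:
  R_A = wL/2 = (-20)·10/2 = -100 kN
  M_A = wL²/12 = (-20)·10²/12 = -500/3 kN·m
  R_B = wL/2 = (-20)·10/2 = -100 kN
  M_B = -wL²/12 = -(-20)·10²/12 = 500/3 kN·m
Load 3 — applied couple M₀=9 kN·m at a=5/2 m (b=L-a=15/2):
  R_A = 6M₀ab/L³ = 6·9·(5/2)·(15/2)/10³ = 81/80 kN
  M_A = M₀b(2a-b)/L² = 9·(15/2)·(2·(5/2)-(15/2))/10² = -27/16 kN·m
  R_B = -6M₀ab/L³ = -6·9·(5/2)·(15/2)/10³ = -81/80 kN
  M_B = M₀a(2b-a)/L² = 9·(5/2)·(2·(15/2)-(5/2))/10² = 45/16 kN·m
Superposition: R_A = -7439/80 kN, M_A = -7441/48 kN·m, R_B = -6961/80 kN, M_B = 7175/48 kN·m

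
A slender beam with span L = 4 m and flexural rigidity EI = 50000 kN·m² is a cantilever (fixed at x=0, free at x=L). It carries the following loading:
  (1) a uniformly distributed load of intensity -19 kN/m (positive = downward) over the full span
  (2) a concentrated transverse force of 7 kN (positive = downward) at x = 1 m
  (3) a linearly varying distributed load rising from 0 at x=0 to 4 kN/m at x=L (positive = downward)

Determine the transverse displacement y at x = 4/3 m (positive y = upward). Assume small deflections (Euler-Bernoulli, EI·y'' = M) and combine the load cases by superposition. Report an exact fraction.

Load 1 — uniform load w=-19 kN/m over full span:
  y_1 = -wx²(x²-4Lx+6L²)/(24EI) = -(-19)·(4/3)²·((4/3)²-4·4·(4/3)+6·4²)/(24·50000) = 1634/759375 m
Load 2 — point force P=7 kN at a=1 m (b=L-a=3):
  y_2 = -Pa²(3x-a)/(6EI)  [x>a] = -7·1²·(3·(4/3)-1)/(6·50000) = -7/100000 m
Load 3 — triangular load w₀=4 kN/m (0→w₀ over full span):
  y_3 = (w₀Lx³/12-w₀L²x²/6-w₀x⁵/(120L))/EI = (4·4·(4/3)³/12-4·4²·(4/3)²/6-4·(4/3)⁵/(120·4))/50000 = -3608/11390625 m
Superposition: y = Σ y_i = 643349/364500000 m ≈ 0.001765 m

y(4/3) = 643349/364500000 m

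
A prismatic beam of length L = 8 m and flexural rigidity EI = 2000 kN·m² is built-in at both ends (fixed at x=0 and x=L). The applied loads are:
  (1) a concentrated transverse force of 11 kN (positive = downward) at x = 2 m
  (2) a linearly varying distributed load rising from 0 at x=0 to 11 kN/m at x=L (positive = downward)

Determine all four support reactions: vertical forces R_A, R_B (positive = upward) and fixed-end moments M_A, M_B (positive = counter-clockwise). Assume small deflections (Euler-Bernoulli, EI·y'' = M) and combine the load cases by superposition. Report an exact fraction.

Load 1 — point force P=11 kN at a=2 m (b=L-a=6):
  R_A = Pb²(3a+b)/L³ = 11·6²·(3·2+6)/8³ = 297/32 kN
  M_A = Pab²/L² = 11·2·6²/8² = 99/8 kN·m
  R_B = Pa²(a+3b)/L³ = 11·2²·(2+3·6)/8³ = 55/32 kN
  M_B = -Pa²b/L² = -11·2²·6/8² = -33/8 kN·m
Load 2 — triangular load w₀=11 kN/m (0→w₀ over full span):
  R_A = 3w₀L/20 = 3·11·8/20 = 66/5 kN
  M_A = w₀L²/30 = 11·8²/30 = 352/15 kN·m
  R_B = 7w₀L/20 = 7·11·8/20 = 154/5 kN
  M_B = -w₀L²/20 = -11·8²/20 = -176/5 kN·m
Superposition: R_A = 3597/160 kN, M_A = 4301/120 kN·m, R_B = 5203/160 kN, M_B = -1573/40 kN·m

R_A = 3597/160 kN, M_A = 4301/120 kN·m, R_B = 5203/160 kN, M_B = -1573/40 kN·m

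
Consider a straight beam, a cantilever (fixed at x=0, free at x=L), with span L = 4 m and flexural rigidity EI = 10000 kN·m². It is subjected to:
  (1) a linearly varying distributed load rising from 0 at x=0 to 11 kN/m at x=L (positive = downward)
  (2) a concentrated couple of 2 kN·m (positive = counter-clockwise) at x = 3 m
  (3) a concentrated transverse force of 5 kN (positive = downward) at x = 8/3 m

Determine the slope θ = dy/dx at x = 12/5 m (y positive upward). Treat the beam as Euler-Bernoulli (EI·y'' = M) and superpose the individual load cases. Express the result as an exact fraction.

θ(12/5) = -7347/781250 rad

Load 1 — triangular load w₀=11 kN/m (0→w₀ over full span):
  θ_1 = (w₀Lx²/4-w₀L²x/3-w₀x⁴/(24L))/EI = (11·4·(12/5)²/4-11·4²·(12/5)/3-11·(12/5)⁴/(24·4))/10000 = -6347/781250 rad
Load 2 — applied couple M₀=2 kN·m at a=3 m (b=L-a=1):
  θ_2 = M₀x/EI  [x≤a] = 2·(12/5)/10000 = 3/6250 rad
Load 3 — point force P=5 kN at a=8/3 m (b=L-a=4/3):
  θ_3 = -Px(2a-x)/(2EI)  [x≤a] = -5·(12/5)·(2·(8/3)-(12/5))/(2·10000) = -11/6250 rad
Superposition: θ = Σ θ_i = -7347/781250 rad ≈ -0.009404 rad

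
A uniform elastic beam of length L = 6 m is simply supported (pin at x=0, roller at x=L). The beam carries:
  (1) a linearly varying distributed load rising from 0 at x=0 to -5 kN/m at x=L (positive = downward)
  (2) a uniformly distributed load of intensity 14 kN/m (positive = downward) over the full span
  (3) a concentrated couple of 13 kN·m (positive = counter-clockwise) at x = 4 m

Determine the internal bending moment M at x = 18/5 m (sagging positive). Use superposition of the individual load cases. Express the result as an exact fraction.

M(18/5) = 1419/25 kN·m

Load 1 — triangular load w₀=-5 kN/m (0→w₀ over full span):
  M_1 = w₀Lx/6 - w₀x³/(6L) = (-5)·6·(18/5)/6 - (-5)·(18/5)³/(6·6) = -288/25 kN·m
Load 2 — uniform load w=14 kN/m over full span:
  M_2 = wx(L-x)/2 = 14·(18/5)·(6-(18/5))/2 = 1512/25 kN·m
Load 3 — applied couple M₀=13 kN·m at a=4 m (b=L-a=2):
  M_3 = M₀x/L  [x≤a] = 13·(18/5)/6 = 39/5 kN·m
Superposition: M = Σ M_i = 1419/25 kN·m ≈ 56.760000 kN·m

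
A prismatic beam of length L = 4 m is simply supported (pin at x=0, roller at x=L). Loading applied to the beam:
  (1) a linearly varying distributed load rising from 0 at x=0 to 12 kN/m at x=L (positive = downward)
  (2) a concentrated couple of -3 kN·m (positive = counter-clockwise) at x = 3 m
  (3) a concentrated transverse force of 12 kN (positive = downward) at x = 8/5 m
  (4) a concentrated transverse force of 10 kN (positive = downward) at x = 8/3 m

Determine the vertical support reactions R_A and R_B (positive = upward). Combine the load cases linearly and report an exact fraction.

R_A = 1067/60 kN, R_B = 1693/60 kN

Load 1 — triangular load w₀=12 kN/m (0→w₀ over full span):
  R_A = w₀L/6 = 12·4/6 = 8 kN
  R_B = w₀L/3 = 12·4/3 = 16 kN
Load 2 — applied couple M₀=-3 kN·m at a=3 m (b=L-a=1):
  R_A = M₀/L = (-3)/4 = -3/4 kN
  R_B = -M₀/L = -(-3)/4 = 3/4 kN
Load 3 — point force P=12 kN at a=8/5 m (b=L-a=12/5):
  R_A = Pb/L = 12·(12/5)/4 = 36/5 kN
  R_B = Pa/L = 12·(8/5)/4 = 24/5 kN
Load 4 — point force P=10 kN at a=8/3 m (b=L-a=4/3):
  R_A = Pb/L = 10·(4/3)/4 = 10/3 kN
  R_B = Pa/L = 10·(8/3)/4 = 20/3 kN
Superposition: R_A = 1067/60 kN, R_B = 1693/60 kN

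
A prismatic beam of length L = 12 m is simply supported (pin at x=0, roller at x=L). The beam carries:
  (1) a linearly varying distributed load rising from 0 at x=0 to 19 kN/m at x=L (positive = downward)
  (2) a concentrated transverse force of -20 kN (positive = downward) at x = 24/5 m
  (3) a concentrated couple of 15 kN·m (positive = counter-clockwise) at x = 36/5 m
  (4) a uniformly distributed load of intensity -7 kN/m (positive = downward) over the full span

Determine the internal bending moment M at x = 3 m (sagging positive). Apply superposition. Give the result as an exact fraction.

Load 1 — triangular load w₀=19 kN/m (0→w₀ over full span):
  M_1 = w₀Lx/6 - w₀x³/(6L) = 19·12·3/6 - 19·3³/(6·12) = 855/8 kN·m
Load 2 — point force P=-20 kN at a=24/5 m (b=L-a=36/5):
  M_2 = Pbx/L  [x≤a] = (-20)·(36/5)·3/12 = -36 kN·m
Load 3 — applied couple M₀=15 kN·m at a=36/5 m (b=L-a=24/5):
  M_3 = M₀x/L  [x≤a] = 15·3/12 = 15/4 kN·m
Load 4 — uniform load w=-7 kN/m over full span:
  M_4 = wx(L-x)/2 = (-7)·3·(12-3)/2 = -189/2 kN·m
Superposition: M = Σ M_i = -159/8 kN·m ≈ -19.875000 kN·m

M(3) = -159/8 kN·m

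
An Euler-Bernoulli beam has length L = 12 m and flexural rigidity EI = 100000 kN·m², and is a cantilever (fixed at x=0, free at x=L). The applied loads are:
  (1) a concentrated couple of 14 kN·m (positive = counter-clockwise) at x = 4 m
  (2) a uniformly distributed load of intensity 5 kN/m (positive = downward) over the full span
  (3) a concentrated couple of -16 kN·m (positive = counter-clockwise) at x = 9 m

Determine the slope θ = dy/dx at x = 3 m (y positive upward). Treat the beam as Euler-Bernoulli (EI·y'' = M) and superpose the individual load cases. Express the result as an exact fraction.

θ(3) = -1677/200000 rad

Load 1 — applied couple M₀=14 kN·m at a=4 m (b=L-a=8):
  θ_1 = M₀x/EI  [x≤a] = 14·3/100000 = 21/50000 rad
Load 2 — uniform load w=5 kN/m over full span:
  θ_2 = -wx(x²-3Lx+3L²)/(6EI) = -5·3·(3²-3·12·3+3·12²)/(6·100000) = -333/40000 rad
Load 3 — applied couple M₀=-16 kN·m at a=9 m (b=L-a=3):
  θ_3 = M₀x/EI  [x≤a] = (-16)·3/100000 = -3/6250 rad
Superposition: θ = Σ θ_i = -1677/200000 rad ≈ -0.008385 rad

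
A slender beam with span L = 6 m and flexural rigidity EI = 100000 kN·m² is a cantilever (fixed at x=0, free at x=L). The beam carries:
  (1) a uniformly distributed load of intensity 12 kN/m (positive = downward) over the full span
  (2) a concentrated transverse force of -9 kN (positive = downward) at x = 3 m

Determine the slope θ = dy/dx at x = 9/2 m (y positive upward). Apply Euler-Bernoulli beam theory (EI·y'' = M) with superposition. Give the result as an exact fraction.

θ(9/2) = -1539/400000 rad

Load 1 — uniform load w=12 kN/m over full span:
  θ_1 = -wx(x²-3Lx+3L²)/(6EI) = -12·(9/2)·((9/2)²-3·6·(9/2)+3·6²)/(6·100000) = -1701/400000 rad
Load 2 — point force P=-9 kN at a=3 m (b=L-a=3):
  θ_2 = -Pa²/(2EI)  [x>a] = -(-9)·3²/(2·100000) = 81/200000 rad
Superposition: θ = Σ θ_i = -1539/400000 rad ≈ -0.003847 rad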